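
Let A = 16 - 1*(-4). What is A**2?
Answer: 400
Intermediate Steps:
A = 20 (A = 16 + 4 = 20)
A**2 = 20**2 = 400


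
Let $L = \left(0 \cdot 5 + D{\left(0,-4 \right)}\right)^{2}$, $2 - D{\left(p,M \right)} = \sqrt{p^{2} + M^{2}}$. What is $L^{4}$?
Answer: $256$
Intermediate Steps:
$D{\left(p,M \right)} = 2 - \sqrt{M^{2} + p^{2}}$ ($D{\left(p,M \right)} = 2 - \sqrt{p^{2} + M^{2}} = 2 - \sqrt{M^{2} + p^{2}}$)
$L = 4$ ($L = \left(0 \cdot 5 + \left(2 - \sqrt{\left(-4\right)^{2} + 0^{2}}\right)\right)^{2} = \left(0 + \left(2 - \sqrt{16 + 0}\right)\right)^{2} = \left(0 + \left(2 - \sqrt{16}\right)\right)^{2} = \left(0 + \left(2 - 4\right)\right)^{2} = \left(0 - 2\right)^{2} = \left(-2\right)^{2} = 4$)
$L^{4} = 4^{4} = 256$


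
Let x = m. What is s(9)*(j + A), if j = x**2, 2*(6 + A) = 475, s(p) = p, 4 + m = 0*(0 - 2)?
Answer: 4455/2 ≈ 2227.5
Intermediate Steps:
m = -4 (m = -4 + 0*(0 - 2) = -4 + 0*(-2) = -4 + 0 = -4)
A = 463/2 (A = -6 + (1/2)*475 = -6 + 475/2 = 463/2 ≈ 231.50)
x = -4
j = 16 (j = (-4)**2 = 16)
s(9)*(j + A) = 9*(16 + 463/2) = 9*(495/2) = 4455/2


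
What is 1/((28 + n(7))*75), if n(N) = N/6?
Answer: 2/4375 ≈ 0.00045714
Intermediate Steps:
n(N) = N/6 (n(N) = N*(⅙) = N/6)
1/((28 + n(7))*75) = 1/((28 + (⅙)*7)*75) = 1/((28 + 7/6)*75) = 1/((175/6)*75) = 1/(4375/2) = 2/4375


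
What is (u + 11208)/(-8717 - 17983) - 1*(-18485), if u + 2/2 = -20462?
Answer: 32903917/1780 ≈ 18485.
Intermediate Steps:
u = -20463 (u = -1 - 20462 = -20463)
(u + 11208)/(-8717 - 17983) - 1*(-18485) = (-20463 + 11208)/(-8717 - 17983) - 1*(-18485) = -9255/(-26700) + 18485 = -9255*(-1/26700) + 18485 = 617/1780 + 18485 = 32903917/1780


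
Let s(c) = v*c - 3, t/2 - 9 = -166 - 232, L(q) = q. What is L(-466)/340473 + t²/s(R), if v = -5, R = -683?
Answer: 51520317335/290423469 ≈ 177.40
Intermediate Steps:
t = -778 (t = 18 + 2*(-166 - 232) = 18 + 2*(-398) = 18 - 796 = -778)
s(c) = -3 - 5*c (s(c) = -5*c - 3 = -3 - 5*c)
L(-466)/340473 + t²/s(R) = -466/340473 + (-778)²/(-3 - 5*(-683)) = -466*1/340473 + 605284/(-3 + 3415) = -466/340473 + 605284/3412 = -466/340473 + 605284*(1/3412) = -466/340473 + 151321/853 = 51520317335/290423469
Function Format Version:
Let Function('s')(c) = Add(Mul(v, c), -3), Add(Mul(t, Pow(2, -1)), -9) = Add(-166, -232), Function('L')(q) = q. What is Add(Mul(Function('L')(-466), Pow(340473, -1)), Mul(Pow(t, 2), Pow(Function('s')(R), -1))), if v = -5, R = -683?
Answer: Rational(51520317335, 290423469) ≈ 177.40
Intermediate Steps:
t = -778 (t = Add(18, Mul(2, Add(-166, -232))) = Add(18, Mul(2, -398)) = Add(18, -796) = -778)
Function('s')(c) = Add(-3, Mul(-5, c)) (Function('s')(c) = Add(Mul(-5, c), -3) = Add(-3, Mul(-5, c)))
Add(Mul(Function('L')(-466), Pow(340473, -1)), Mul(Pow(t, 2), Pow(Function('s')(R), -1))) = Add(Mul(-466, Pow(340473, -1)), Mul(Pow(-778, 2), Pow(Add(-3, Mul(-5, -683)), -1))) = Add(Mul(-466, Rational(1, 340473)), Mul(605284, Pow(Add(-3, 3415), -1))) = Add(Rational(-466, 340473), Mul(605284, Pow(3412, -1))) = Add(Rational(-466, 340473), Mul(605284, Rational(1, 3412))) = Add(Rational(-466, 340473), Rational(151321, 853)) = Rational(51520317335, 290423469)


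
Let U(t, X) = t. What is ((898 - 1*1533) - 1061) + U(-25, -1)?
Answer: -1721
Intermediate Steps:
((898 - 1*1533) - 1061) + U(-25, -1) = ((898 - 1*1533) - 1061) - 25 = ((898 - 1533) - 1061) - 25 = (-635 - 1061) - 25 = -1696 - 25 = -1721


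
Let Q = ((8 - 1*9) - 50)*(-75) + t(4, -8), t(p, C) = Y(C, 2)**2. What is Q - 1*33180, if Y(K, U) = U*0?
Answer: -29355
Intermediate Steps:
Y(K, U) = 0
t(p, C) = 0 (t(p, C) = 0**2 = 0)
Q = 3825 (Q = ((8 - 1*9) - 50)*(-75) + 0 = ((8 - 9) - 50)*(-75) + 0 = (-1 - 50)*(-75) + 0 = -51*(-75) + 0 = 3825 + 0 = 3825)
Q - 1*33180 = 3825 - 1*33180 = 3825 - 33180 = -29355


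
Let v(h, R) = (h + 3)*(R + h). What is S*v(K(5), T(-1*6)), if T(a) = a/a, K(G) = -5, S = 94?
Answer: 752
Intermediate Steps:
T(a) = 1
v(h, R) = (3 + h)*(R + h)
S*v(K(5), T(-1*6)) = 94*((-5)² + 3*1 + 3*(-5) + 1*(-5)) = 94*(25 + 3 - 15 - 5) = 94*8 = 752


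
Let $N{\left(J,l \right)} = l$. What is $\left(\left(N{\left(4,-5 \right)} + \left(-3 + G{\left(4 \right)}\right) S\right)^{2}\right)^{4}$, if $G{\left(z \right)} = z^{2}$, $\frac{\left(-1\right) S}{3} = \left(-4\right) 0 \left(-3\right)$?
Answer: $390625$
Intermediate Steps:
$S = 0$ ($S = - 3 \left(-4\right) 0 \left(-3\right) = - 3 \cdot 0 \left(-3\right) = \left(-3\right) 0 = 0$)
$\left(\left(N{\left(4,-5 \right)} + \left(-3 + G{\left(4 \right)}\right) S\right)^{2}\right)^{4} = \left(\left(-5 + \left(-3 + 4^{2}\right) 0\right)^{2}\right)^{4} = \left(\left(-5 + \left(-3 + 16\right) 0\right)^{2}\right)^{4} = \left(\left(-5 + 13 \cdot 0\right)^{2}\right)^{4} = \left(\left(-5 + 0\right)^{2}\right)^{4} = \left(\left(-5\right)^{2}\right)^{4} = 25^{4} = 390625$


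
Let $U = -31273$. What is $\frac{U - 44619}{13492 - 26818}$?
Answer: $\frac{37946}{6663} \approx 5.695$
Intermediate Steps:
$\frac{U - 44619}{13492 - 26818} = \frac{-31273 - 44619}{13492 - 26818} = - \frac{75892}{-13326} = \left(-75892\right) \left(- \frac{1}{13326}\right) = \frac{37946}{6663}$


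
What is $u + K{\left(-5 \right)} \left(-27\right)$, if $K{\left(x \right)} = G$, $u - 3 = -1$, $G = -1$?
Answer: $29$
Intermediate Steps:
$u = 2$ ($u = 3 - 1 = 2$)
$K{\left(x \right)} = -1$
$u + K{\left(-5 \right)} \left(-27\right) = 2 - -27 = 2 + 27 = 29$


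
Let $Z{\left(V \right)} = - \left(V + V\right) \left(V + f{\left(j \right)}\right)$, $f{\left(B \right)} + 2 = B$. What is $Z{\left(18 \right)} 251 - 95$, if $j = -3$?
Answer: $-117563$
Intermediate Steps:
$f{\left(B \right)} = -2 + B$
$Z{\left(V \right)} = - 2 V \left(-5 + V\right)$ ($Z{\left(V \right)} = - \left(V + V\right) \left(V - 5\right) = - 2 V \left(V - 5\right) = - 2 V \left(-5 + V\right)$)
$Z{\left(18 \right)} 251 - 95 = 2 \cdot 18 \left(5 - 18\right) 251 - 95 = 2 \cdot 18 \left(-13\right) 251 - 95 = \left(-468\right) 251 - 95 = -117468 - 95 = -117563$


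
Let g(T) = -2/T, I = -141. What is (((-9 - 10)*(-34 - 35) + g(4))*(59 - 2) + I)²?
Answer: 22235283225/4 ≈ 5.5588e+9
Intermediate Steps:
(((-9 - 10)*(-34 - 35) + g(4))*(59 - 2) + I)² = (((-9 - 10)*(-34 - 35) - 2/4)*(59 - 2) - 141)² = ((-19*(-69) - 2*¼)*57 - 141)² = ((1311 - ½)*57 - 141)² = ((2621/2)*57 - 141)² = (149397/2 - 141)² = (149115/2)² = 22235283225/4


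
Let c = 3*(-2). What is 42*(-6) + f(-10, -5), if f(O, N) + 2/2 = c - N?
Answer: -254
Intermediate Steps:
c = -6
f(O, N) = -7 - N (f(O, N) = -1 + (-6 - N) = -7 - N)
42*(-6) + f(-10, -5) = 42*(-6) + (-7 - 1*(-5)) = -252 + (-7 + 5) = -252 - 2 = -254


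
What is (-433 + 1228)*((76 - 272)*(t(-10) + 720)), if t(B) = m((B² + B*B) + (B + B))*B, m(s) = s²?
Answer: 50373489600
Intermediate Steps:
t(B) = B*(2*B + 2*B²)² (t(B) = ((B² + B*B) + (B + B))²*B = ((B² + B²) + 2*B)²*B = (2*B² + 2*B)²*B = (2*B + 2*B²)²*B = B*(2*B + 2*B²)²)
(-433 + 1228)*((76 - 272)*(t(-10) + 720)) = (-433 + 1228)*((76 - 272)*(4*(-10)³*(1 - 10)² + 720)) = 795*(-196*(4*(-1000)*(-9)² + 720)) = 795*(-196*(4*(-1000)*81 + 720)) = 795*(-196*(-324000 + 720)) = 795*(-196*(-323280)) = 795*63362880 = 50373489600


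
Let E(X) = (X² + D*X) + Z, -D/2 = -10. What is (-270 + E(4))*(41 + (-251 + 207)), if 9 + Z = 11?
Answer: 516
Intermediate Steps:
Z = 2 (Z = -9 + 11 = 2)
D = 20 (D = -2*(-10) = 20)
E(X) = 2 + X² + 20*X (E(X) = (X² + 20*X) + 2 = 2 + X² + 20*X)
(-270 + E(4))*(41 + (-251 + 207)) = (-270 + (2 + 4² + 20*4))*(41 + (-251 + 207)) = (-270 + (2 + 16 + 80))*(41 - 44) = (-270 + 98)*(-3) = -172*(-3) = 516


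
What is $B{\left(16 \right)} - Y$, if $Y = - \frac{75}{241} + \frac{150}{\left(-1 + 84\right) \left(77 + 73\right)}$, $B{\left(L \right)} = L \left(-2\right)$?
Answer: $- \frac{634112}{20003} \approx -31.701$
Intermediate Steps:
$B{\left(L \right)} = - 2 L$
$Y = - \frac{5984}{20003}$ ($Y = \left(-75\right) \frac{1}{241} + \frac{150}{83 \cdot 150} = - \frac{75}{241} + \frac{150}{12450} = - \frac{75}{241} + 150 \cdot \frac{1}{12450} = - \frac{75}{241} + \frac{1}{83} = - \frac{5984}{20003} \approx -0.29916$)
$B{\left(16 \right)} - Y = \left(-2\right) 16 - - \frac{5984}{20003} = -32 + \frac{5984}{20003} = - \frac{634112}{20003}$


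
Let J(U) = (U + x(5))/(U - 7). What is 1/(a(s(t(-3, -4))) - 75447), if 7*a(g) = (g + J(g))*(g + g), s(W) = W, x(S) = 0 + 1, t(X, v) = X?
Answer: -5/377223 ≈ -1.3255e-5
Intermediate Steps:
x(S) = 1
J(U) = (1 + U)/(-7 + U) (J(U) = (U + 1)/(U - 7) = (1 + U)/(-7 + U))
a(g) = 2*g*(g + (1 + g)/(-7 + g))/7 (a(g) = ((g + (1 + g)/(-7 + g))*(g + g))/7 = ((g + (1 + g)/(-7 + g))*(2*g))/7 = (2*g*(g + (1 + g)/(-7 + g)))/7 = 2*g*(g + (1 + g)/(-7 + g))/7)
1/(a(s(t(-3, -4))) - 75447) = 1/((2/7)*(-3)*(1 - 3 - 3*(-7 - 3))/(-7 - 3) - 75447) = 1/((2/7)*(-3)*(1 - 3 - 3*(-10))/(-10) - 75447) = 1/((2/7)*(-3)*(-⅒)*(1 - 3 + 30) - 75447) = 1/((2/7)*(-3)*(-⅒)*28 - 75447) = 1/(12/5 - 75447) = 1/(-377223/5) = -5/377223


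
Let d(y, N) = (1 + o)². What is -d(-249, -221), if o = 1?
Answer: -4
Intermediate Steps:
d(y, N) = 4 (d(y, N) = (1 + 1)² = 2² = 4)
-d(-249, -221) = -1*4 = -4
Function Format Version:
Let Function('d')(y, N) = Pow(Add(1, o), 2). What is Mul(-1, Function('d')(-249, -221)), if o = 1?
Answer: -4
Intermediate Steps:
Function('d')(y, N) = 4 (Function('d')(y, N) = Pow(Add(1, 1), 2) = Pow(2, 2) = 4)
Mul(-1, Function('d')(-249, -221)) = Mul(-1, 4) = -4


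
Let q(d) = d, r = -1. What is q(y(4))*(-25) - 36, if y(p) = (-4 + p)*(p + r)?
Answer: -36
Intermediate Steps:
y(p) = (-1 + p)*(-4 + p) (y(p) = (-4 + p)*(p - 1) = (-4 + p)*(-1 + p) = (-1 + p)*(-4 + p))
q(y(4))*(-25) - 36 = (4 + 4² - 5*4)*(-25) - 36 = (4 + 16 - 20)*(-25) - 36 = 0*(-25) - 36 = 0 - 36 = -36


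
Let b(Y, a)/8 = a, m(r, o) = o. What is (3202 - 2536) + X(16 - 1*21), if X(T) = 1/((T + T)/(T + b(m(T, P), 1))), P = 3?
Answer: 6657/10 ≈ 665.70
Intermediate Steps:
b(Y, a) = 8*a
X(T) = (8 + T)/(2*T) (X(T) = 1/((T + T)/(T + 8*1)) = 1/((2*T)/(T + 8)) = 1/((2*T)/(8 + T)) = 1/(2*T/(8 + T)) = (8 + T)/(2*T))
(3202 - 2536) + X(16 - 1*21) = (3202 - 2536) + (8 + (16 - 1*21))/(2*(16 - 1*21)) = 666 + (8 + (16 - 21))/(2*(16 - 21)) = 666 + (1/2)*(8 - 5)/(-5) = 666 + (1/2)*(-1/5)*3 = 666 - 3/10 = 6657/10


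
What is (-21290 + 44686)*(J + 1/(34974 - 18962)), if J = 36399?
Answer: 3408918794861/4003 ≈ 8.5159e+8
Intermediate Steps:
(-21290 + 44686)*(J + 1/(34974 - 18962)) = (-21290 + 44686)*(36399 + 1/(34974 - 18962)) = 23396*(36399 + 1/16012) = 23396*(582820789/16012) = 3408918794861/4003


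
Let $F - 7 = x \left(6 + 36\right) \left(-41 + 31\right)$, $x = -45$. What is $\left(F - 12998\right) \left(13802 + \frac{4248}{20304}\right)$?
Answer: $\frac{22999145707}{282} \approx 8.1557 \cdot 10^{7}$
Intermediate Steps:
$F = 18907$ ($F = 7 - 45 \left(6 + 36\right) \left(-41 + 31\right) = 7 - 45 \cdot 42 \left(-10\right) = 7 - -18900 = 7 + 18900 = 18907$)
$\left(F - 12998\right) \left(13802 + \frac{4248}{20304}\right) = \left(18907 - 12998\right) \left(13802 + \frac{4248}{20304}\right) = 5909 \left(13802 + 4248 \cdot \frac{1}{20304}\right) = 5909 \left(13802 + \frac{59}{282}\right) = 5909 \cdot \frac{3892223}{282} = \frac{22999145707}{282}$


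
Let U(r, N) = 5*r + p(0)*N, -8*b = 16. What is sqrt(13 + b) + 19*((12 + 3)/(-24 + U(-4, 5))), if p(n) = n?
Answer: -285/44 + sqrt(11) ≈ -3.1606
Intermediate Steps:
b = -2 (b = -1/8*16 = -2)
U(r, N) = 5*r (U(r, N) = 5*r + 0*N = 5*r + 0 = 5*r)
sqrt(13 + b) + 19*((12 + 3)/(-24 + U(-4, 5))) = sqrt(13 - 2) + 19*((12 + 3)/(-24 + 5*(-4))) = sqrt(11) + 19*(15/(-24 - 20)) = sqrt(11) + 19*(15/(-44)) = sqrt(11) + 19*(15*(-1/44)) = sqrt(11) + 19*(-15/44) = sqrt(11) - 285/44 = -285/44 + sqrt(11)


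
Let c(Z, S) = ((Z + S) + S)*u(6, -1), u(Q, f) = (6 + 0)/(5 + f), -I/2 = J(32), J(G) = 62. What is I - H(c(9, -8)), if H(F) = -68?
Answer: -56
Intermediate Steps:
I = -124 (I = -2*62 = -124)
u(Q, f) = 6/(5 + f)
c(Z, S) = 3*S + 3*Z/2 (c(Z, S) = ((Z + S) + S)*(6/(5 - 1)) = ((S + Z) + S)*(6/4) = (Z + 2*S)*(6*(¼)) = (Z + 2*S)*(3/2) = 3*S + 3*Z/2)
I - H(c(9, -8)) = -124 - 1*(-68) = -124 + 68 = -56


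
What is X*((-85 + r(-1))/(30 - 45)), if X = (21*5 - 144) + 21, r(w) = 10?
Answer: -90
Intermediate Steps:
X = -18 (X = (105 - 144) + 21 = -39 + 21 = -18)
X*((-85 + r(-1))/(30 - 45)) = -18*(-85 + 10)/(30 - 45) = -(-1350)/(-15) = -(-1350)*(-1)/15 = -18*5 = -90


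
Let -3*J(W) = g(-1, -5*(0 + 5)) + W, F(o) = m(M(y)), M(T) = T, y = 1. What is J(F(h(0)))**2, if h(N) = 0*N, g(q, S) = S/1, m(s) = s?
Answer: 64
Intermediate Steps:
g(q, S) = S (g(q, S) = S*1 = S)
h(N) = 0
F(o) = 1
J(W) = 25/3 - W/3 (J(W) = -(-5*(0 + 5) + W)/3 = -(-5*5 + W)/3 = -(-25 + W)/3 = 25/3 - W/3)
J(F(h(0)))**2 = (25/3 - 1/3*1)**2 = (25/3 - 1/3)**2 = 8**2 = 64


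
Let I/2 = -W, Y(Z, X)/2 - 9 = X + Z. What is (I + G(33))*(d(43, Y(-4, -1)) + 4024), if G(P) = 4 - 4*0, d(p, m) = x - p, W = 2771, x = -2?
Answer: -22035702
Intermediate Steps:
Y(Z, X) = 18 + 2*X + 2*Z (Y(Z, X) = 18 + 2*(X + Z) = 18 + (2*X + 2*Z) = 18 + 2*X + 2*Z)
d(p, m) = -2 - p
I = -5542 (I = 2*(-1*2771) = 2*(-2771) = -5542)
G(P) = 4 (G(P) = 4 + 0 = 4)
(I + G(33))*(d(43, Y(-4, -1)) + 4024) = (-5542 + 4)*((-2 - 1*43) + 4024) = -5538*((-2 - 43) + 4024) = -5538*(-45 + 4024) = -5538*3979 = -22035702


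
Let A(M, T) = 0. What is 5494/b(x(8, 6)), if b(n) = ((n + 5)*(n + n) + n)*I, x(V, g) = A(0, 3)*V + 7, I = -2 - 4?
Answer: -2747/525 ≈ -5.2324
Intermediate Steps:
I = -6
x(V, g) = 7 (x(V, g) = 0*V + 7 = 0 + 7 = 7)
b(n) = -6*n - 12*n*(5 + n) (b(n) = ((n + 5)*(n + n) + n)*(-6) = ((5 + n)*(2*n) + n)*(-6) = (2*n*(5 + n) + n)*(-6) = (n + 2*n*(5 + n))*(-6) = -6*n - 12*n*(5 + n))
5494/b(x(8, 6)) = 5494/((-6*7*(11 + 2*7))) = 5494/((-6*7*(11 + 14))) = 5494/((-6*7*25)) = 5494/(-1050) = 5494*(-1/1050) = -2747/525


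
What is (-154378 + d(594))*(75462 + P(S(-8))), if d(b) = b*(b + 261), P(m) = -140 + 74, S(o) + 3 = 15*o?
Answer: 26651882832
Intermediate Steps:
S(o) = -3 + 15*o
P(m) = -66
d(b) = b*(261 + b)
(-154378 + d(594))*(75462 + P(S(-8))) = (-154378 + 594*(261 + 594))*(75462 - 66) = (-154378 + 594*855)*75396 = (-154378 + 507870)*75396 = 353492*75396 = 26651882832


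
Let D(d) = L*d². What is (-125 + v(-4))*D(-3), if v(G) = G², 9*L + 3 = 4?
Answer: -109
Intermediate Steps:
L = ⅑ (L = -⅓ + (⅑)*4 = -⅓ + 4/9 = ⅑ ≈ 0.11111)
D(d) = d²/9
(-125 + v(-4))*D(-3) = (-125 + (-4)²)*((⅑)*(-3)²) = (-125 + 16)*((⅑)*9) = -109*1 = -109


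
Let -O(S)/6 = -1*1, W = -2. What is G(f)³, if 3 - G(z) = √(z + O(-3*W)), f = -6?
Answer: 27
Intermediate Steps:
O(S) = 6 (O(S) = -(-6) = -6*(-1) = 6)
G(z) = 3 - √(6 + z) (G(z) = 3 - √(z + 6) = 3 - √(6 + z))
G(f)³ = (3 - √(6 - 6))³ = (3 - √0)³ = (3 - 1*0)³ = (3 + 0)³ = 3³ = 27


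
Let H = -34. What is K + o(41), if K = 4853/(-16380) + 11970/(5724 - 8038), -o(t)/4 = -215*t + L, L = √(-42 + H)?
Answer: 3953443091/112140 - 8*I*√19 ≈ 35255.0 - 34.871*I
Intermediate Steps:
L = 2*I*√19 (L = √(-42 - 34) = √(-76) = 2*I*√19 ≈ 8.7178*I)
o(t) = 860*t - 8*I*√19 (o(t) = -4*(-215*t + 2*I*√19) = 860*t - 8*I*√19)
K = -613309/112140 (K = 4853*(-1/16380) + 11970/(-2314) = -4853/16380 + 11970*(-1/2314) = -4853/16380 - 5985/1157 = -613309/112140 ≈ -5.4691)
K + o(41) = -613309/112140 + (860*41 - 8*I*√19) = -613309/112140 + (35260 - 8*I*√19) = 3953443091/112140 - 8*I*√19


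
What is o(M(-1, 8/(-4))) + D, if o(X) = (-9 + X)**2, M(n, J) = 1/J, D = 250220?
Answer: 1001241/4 ≈ 2.5031e+5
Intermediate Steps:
o(M(-1, 8/(-4))) + D = (-9 + 1/(8/(-4)))**2 + 250220 = (-9 + 1/(8*(-1/4)))**2 + 250220 = (-9 + 1/(-2))**2 + 250220 = (-9 - 1/2)**2 + 250220 = (-19/2)**2 + 250220 = 361/4 + 250220 = 1001241/4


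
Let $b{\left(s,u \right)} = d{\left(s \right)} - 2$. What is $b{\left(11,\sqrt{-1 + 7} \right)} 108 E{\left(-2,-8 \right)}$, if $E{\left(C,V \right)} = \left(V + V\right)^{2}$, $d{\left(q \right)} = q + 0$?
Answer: $248832$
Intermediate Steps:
$d{\left(q \right)} = q$
$E{\left(C,V \right)} = 4 V^{2}$ ($E{\left(C,V \right)} = \left(2 V\right)^{2} = 4 V^{2}$)
$b{\left(s,u \right)} = -2 + s$ ($b{\left(s,u \right)} = s - 2 = -2 + s$)
$b{\left(11,\sqrt{-1 + 7} \right)} 108 E{\left(-2,-8 \right)} = \left(-2 + 11\right) 108 \cdot 4 \left(-8\right)^{2} = 9 \cdot 108 \cdot 4 \cdot 64 = 972 \cdot 256 = 248832$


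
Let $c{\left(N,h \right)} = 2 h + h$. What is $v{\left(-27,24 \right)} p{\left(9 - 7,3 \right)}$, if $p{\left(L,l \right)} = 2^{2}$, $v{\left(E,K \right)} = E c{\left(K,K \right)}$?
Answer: $-7776$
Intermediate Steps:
$c{\left(N,h \right)} = 3 h$
$v{\left(E,K \right)} = 3 E K$ ($v{\left(E,K \right)} = E 3 K = 3 E K$)
$p{\left(L,l \right)} = 4$
$v{\left(-27,24 \right)} p{\left(9 - 7,3 \right)} = 3 \left(-27\right) 24 \cdot 4 = \left(-1944\right) 4 = -7776$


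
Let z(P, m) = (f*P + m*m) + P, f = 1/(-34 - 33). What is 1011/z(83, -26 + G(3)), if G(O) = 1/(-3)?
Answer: 609633/467449 ≈ 1.3042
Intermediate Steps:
G(O) = -1/3
f = -1/67 (f = 1/(-67) = -1/67 ≈ -0.014925)
z(P, m) = m**2 + 66*P/67 (z(P, m) = (-P/67 + m*m) + P = (-P/67 + m**2) + P = (m**2 - P/67) + P = m**2 + 66*P/67)
1011/z(83, -26 + G(3)) = 1011/((-26 - 1/3)**2 + (66/67)*83) = 1011/((-79/3)**2 + 5478/67) = 1011/(6241/9 + 5478/67) = 1011/(467449/603) = 1011*(603/467449) = 609633/467449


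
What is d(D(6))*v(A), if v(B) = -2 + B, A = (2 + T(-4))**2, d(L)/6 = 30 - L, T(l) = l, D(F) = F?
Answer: 288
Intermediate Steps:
d(L) = 180 - 6*L (d(L) = 6*(30 - L) = 180 - 6*L)
A = 4 (A = (2 - 4)**2 = (-2)**2 = 4)
d(D(6))*v(A) = (180 - 6*6)*(-2 + 4) = (180 - 36)*2 = 144*2 = 288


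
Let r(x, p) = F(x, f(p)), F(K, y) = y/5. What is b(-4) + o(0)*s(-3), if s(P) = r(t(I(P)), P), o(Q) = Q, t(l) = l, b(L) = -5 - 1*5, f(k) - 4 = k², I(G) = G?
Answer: -10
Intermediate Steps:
f(k) = 4 + k²
F(K, y) = y/5 (F(K, y) = y*(⅕) = y/5)
b(L) = -10 (b(L) = -5 - 5 = -10)
r(x, p) = ⅘ + p²/5 (r(x, p) = (4 + p²)/5 = ⅘ + p²/5)
s(P) = ⅘ + P²/5
b(-4) + o(0)*s(-3) = -10 + 0*(⅘ + (⅕)*(-3)²) = -10 + 0*(⅘ + (⅕)*9) = -10 + 0*(⅘ + 9/5) = -10 + 0*(13/5) = -10 + 0 = -10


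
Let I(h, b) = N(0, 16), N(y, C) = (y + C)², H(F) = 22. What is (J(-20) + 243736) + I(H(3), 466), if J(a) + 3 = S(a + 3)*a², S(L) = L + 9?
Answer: 240789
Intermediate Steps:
N(y, C) = (C + y)²
I(h, b) = 256 (I(h, b) = (16 + 0)² = 16² = 256)
S(L) = 9 + L
J(a) = -3 + a²*(12 + a) (J(a) = -3 + (9 + (a + 3))*a² = -3 + (9 + (3 + a))*a² = -3 + (12 + a)*a² = -3 + a²*(12 + a))
(J(-20) + 243736) + I(H(3), 466) = ((-3 + (-20)²*(12 - 20)) + 243736) + 256 = ((-3 + 400*(-8)) + 243736) + 256 = ((-3 - 3200) + 243736) + 256 = (-3203 + 243736) + 256 = 240533 + 256 = 240789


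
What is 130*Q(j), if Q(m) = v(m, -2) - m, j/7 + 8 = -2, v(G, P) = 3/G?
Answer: 63661/7 ≈ 9094.4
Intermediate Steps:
j = -70 (j = -56 + 7*(-2) = -56 - 14 = -70)
Q(m) = -m + 3/m (Q(m) = 3/m - m = -m + 3/m)
130*Q(j) = 130*(-1*(-70) + 3/(-70)) = 130*(70 + 3*(-1/70)) = 130*(70 - 3/70) = 130*(4897/70) = 63661/7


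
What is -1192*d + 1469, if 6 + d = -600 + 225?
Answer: 455621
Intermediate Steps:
d = -381 (d = -6 + (-600 + 225) = -6 - 375 = -381)
-1192*d + 1469 = -1192*(-381) + 1469 = 454152 + 1469 = 455621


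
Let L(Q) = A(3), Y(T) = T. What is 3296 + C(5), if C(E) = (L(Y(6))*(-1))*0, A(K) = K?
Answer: 3296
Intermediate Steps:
L(Q) = 3
C(E) = 0 (C(E) = (3*(-1))*0 = -3*0 = 0)
3296 + C(5) = 3296 + 0 = 3296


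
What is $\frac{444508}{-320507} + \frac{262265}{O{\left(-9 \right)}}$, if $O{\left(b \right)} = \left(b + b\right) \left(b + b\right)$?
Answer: $\frac{83913747763}{103844268} \approx 808.07$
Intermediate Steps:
$O{\left(b \right)} = 4 b^{2}$ ($O{\left(b \right)} = 2 b 2 b = 4 b^{2}$)
$\frac{444508}{-320507} + \frac{262265}{O{\left(-9 \right)}} = \frac{444508}{-320507} + \frac{262265}{4 \left(-9\right)^{2}} = 444508 \left(- \frac{1}{320507}\right) + \frac{262265}{4 \cdot 81} = - \frac{444508}{320507} + \frac{262265}{324} = \frac{83913747763}{103844268}$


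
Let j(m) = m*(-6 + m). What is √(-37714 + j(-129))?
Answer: I*√20299 ≈ 142.47*I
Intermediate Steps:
√(-37714 + j(-129)) = √(-37714 - 129*(-6 - 129)) = √(-37714 - 129*(-135)) = √(-37714 + 17415) = √(-20299) = I*√20299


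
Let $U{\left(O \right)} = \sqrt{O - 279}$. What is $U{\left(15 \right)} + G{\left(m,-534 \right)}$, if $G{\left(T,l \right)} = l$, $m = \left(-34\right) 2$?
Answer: $-534 + 2 i \sqrt{66} \approx -534.0 + 16.248 i$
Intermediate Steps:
$m = -68$
$U{\left(O \right)} = \sqrt{-279 + O}$
$U{\left(15 \right)} + G{\left(m,-534 \right)} = \sqrt{-279 + 15} - 534 = \sqrt{-264} - 534 = 2 i \sqrt{66} - 534 = -534 + 2 i \sqrt{66}$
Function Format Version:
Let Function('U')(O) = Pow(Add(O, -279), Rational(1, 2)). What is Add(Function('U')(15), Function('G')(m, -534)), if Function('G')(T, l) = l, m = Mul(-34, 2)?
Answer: Add(-534, Mul(2, I, Pow(66, Rational(1, 2)))) ≈ Add(-534.00, Mul(16.248, I))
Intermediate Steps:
m = -68
Function('U')(O) = Pow(Add(-279, O), Rational(1, 2))
Add(Function('U')(15), Function('G')(m, -534)) = Add(Pow(Add(-279, 15), Rational(1, 2)), -534) = Add(Pow(-264, Rational(1, 2)), -534) = Add(Mul(2, I, Pow(66, Rational(1, 2))), -534) = Add(-534, Mul(2, I, Pow(66, Rational(1, 2))))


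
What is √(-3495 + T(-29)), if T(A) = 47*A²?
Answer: 8*√563 ≈ 189.82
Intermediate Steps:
√(-3495 + T(-29)) = √(-3495 + 47*(-29)²) = √(-3495 + 47*841) = √(-3495 + 39527) = √36032 = 8*√563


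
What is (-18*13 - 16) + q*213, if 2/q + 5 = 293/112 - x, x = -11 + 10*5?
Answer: -402154/1545 ≈ -260.29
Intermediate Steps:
x = 39 (x = -11 + 50 = 39)
q = -224/4635 (q = 2/(-5 + (293/112 - 1*39)) = 2/(-5 + (293*(1/112) - 39)) = 2/(-5 + (293/112 - 39)) = 2/(-5 - 4075/112) = 2/(-4635/112) = 2*(-112/4635) = -224/4635 ≈ -0.048328)
(-18*13 - 16) + q*213 = (-18*13 - 16) - 224/4635*213 = (-234 - 16) - 15904/1545 = -250 - 15904/1545 = -402154/1545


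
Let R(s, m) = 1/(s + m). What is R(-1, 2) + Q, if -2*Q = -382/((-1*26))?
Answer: -165/26 ≈ -6.3462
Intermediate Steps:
R(s, m) = 1/(m + s)
Q = -191/26 (Q = -(-191)/((-1*26)) = -(-191)/(-26) = -(-191)*(-1)/26 = -1/2*191/13 = -191/26 ≈ -7.3462)
R(-1, 2) + Q = 1/(2 - 1) - 191/26 = 1/1 - 191/26 = 1 - 191/26 = -165/26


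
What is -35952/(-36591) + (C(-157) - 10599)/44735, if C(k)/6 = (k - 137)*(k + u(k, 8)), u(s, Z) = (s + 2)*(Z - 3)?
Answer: 20459281693/545632795 ≈ 37.496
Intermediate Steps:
u(s, Z) = (-3 + Z)*(2 + s) (u(s, Z) = (2 + s)*(-3 + Z) = (-3 + Z)*(2 + s))
C(k) = 6*(-137 + k)*(10 + 6*k) (C(k) = 6*((k - 137)*(k + (-6 - 3*k + 2*8 + 8*k))) = 6*((-137 + k)*(k + (-6 - 3*k + 16 + 8*k))) = 6*((-137 + k)*(k + (10 + 5*k))) = 6*((-137 + k)*(10 + 6*k)) = 6*(-137 + k)*(10 + 6*k))
-35952/(-36591) + (C(-157) - 10599)/44735 = -35952/(-36591) + ((-8220 - 4872*(-157) + 36*(-157)²) - 10599)/44735 = -35952*(-1/36591) + ((-8220 + 764904 + 36*24649) - 10599)*(1/44735) = 11984/12197 + ((-8220 + 764904 + 887364) - 10599)*(1/44735) = 11984/12197 + (1644048 - 10599)*(1/44735) = 11984/12197 + 1633449*(1/44735) = 11984/12197 + 1633449/44735 = 20459281693/545632795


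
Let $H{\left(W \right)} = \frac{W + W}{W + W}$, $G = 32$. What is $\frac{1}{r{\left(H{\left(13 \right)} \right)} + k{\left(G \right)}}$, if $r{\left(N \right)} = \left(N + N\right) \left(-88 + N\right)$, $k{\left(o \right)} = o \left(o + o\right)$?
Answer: $\frac{1}{1874} \approx 0.00053362$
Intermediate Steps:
$H{\left(W \right)} = 1$ ($H{\left(W \right)} = \frac{2 W}{2 W} = 2 W \frac{1}{2 W} = 1$)
$k{\left(o \right)} = 2 o^{2}$ ($k{\left(o \right)} = o 2 o = 2 o^{2}$)
$r{\left(N \right)} = 2 N \left(-88 + N\right)$
$\frac{1}{r{\left(H{\left(13 \right)} \right)} + k{\left(G \right)}} = \frac{1}{2 \cdot 1 \left(-88 + 1\right) + 2 \cdot 32^{2}} = \frac{1}{2 \cdot 1 \left(-87\right) + 2 \cdot 1024} = \frac{1}{-174 + 2048} = \frac{1}{1874}$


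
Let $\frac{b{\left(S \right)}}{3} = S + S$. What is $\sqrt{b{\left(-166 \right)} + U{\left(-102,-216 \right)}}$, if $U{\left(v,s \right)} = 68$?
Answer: $4 i \sqrt{58} \approx 30.463 i$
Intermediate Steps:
$b{\left(S \right)} = 6 S$ ($b{\left(S \right)} = 3 \left(S + S\right) = 3 \cdot 2 S = 6 S$)
$\sqrt{b{\left(-166 \right)} + U{\left(-102,-216 \right)}} = \sqrt{6 \left(-166\right) + 68} = \sqrt{-996 + 68} = \sqrt{-928} = 4 i \sqrt{58}$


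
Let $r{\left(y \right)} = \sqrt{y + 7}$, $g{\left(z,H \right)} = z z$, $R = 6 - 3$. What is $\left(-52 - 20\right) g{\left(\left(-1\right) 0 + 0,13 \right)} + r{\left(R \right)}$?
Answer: $\sqrt{10} \approx 3.1623$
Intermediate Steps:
$R = 3$
$g{\left(z,H \right)} = z^{2}$
$r{\left(y \right)} = \sqrt{7 + y}$
$\left(-52 - 20\right) g{\left(\left(-1\right) 0 + 0,13 \right)} + r{\left(R \right)} = \left(-52 - 20\right) \left(\left(-1\right) 0 + 0\right)^{2} + \sqrt{7 + 3} = \left(-52 - 20\right) \left(0 + 0\right)^{2} + \sqrt{10} = - 72 \cdot 0^{2} + \sqrt{10} = \left(-72\right) 0 + \sqrt{10} = 0 + \sqrt{10} = \sqrt{10}$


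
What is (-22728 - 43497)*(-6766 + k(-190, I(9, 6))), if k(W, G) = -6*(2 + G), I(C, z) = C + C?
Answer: 456025350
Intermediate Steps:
I(C, z) = 2*C
k(W, G) = -12 - 6*G
(-22728 - 43497)*(-6766 + k(-190, I(9, 6))) = (-22728 - 43497)*(-6766 + (-12 - 12*9)) = -66225*(-6766 + (-12 - 6*18)) = -66225*(-6766 + (-12 - 108)) = -66225*(-6766 - 120) = -66225*(-6886) = 456025350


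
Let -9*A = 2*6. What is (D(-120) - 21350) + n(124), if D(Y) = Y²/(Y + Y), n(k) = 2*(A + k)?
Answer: -63494/3 ≈ -21165.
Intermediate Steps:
A = -4/3 (A = -2*6/9 = -⅑*12 = -4/3 ≈ -1.3333)
n(k) = -8/3 + 2*k (n(k) = 2*(-4/3 + k) = -8/3 + 2*k)
D(Y) = Y/2 (D(Y) = Y²/((2*Y)) = (1/(2*Y))*Y² = Y/2)
(D(-120) - 21350) + n(124) = ((½)*(-120) - 21350) + (-8/3 + 2*124) = (-60 - 21350) + (-8/3 + 248) = -21410 + 736/3 = -63494/3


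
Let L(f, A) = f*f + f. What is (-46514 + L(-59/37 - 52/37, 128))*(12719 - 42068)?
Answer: 1364963292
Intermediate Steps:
L(f, A) = f + f² (L(f, A) = f² + f = f + f²)
(-46514 + L(-59/37 - 52/37, 128))*(12719 - 42068) = (-46514 + (-59/37 - 52/37)*(1 + (-59/37 - 52/37)))*(12719 - 42068) = (-46514 + (-59*1/37 - 52*1/37)*(1 + (-59*1/37 - 52*1/37)))*(-29349) = (-46514 + (-59/37 - 52/37)*(1 + (-59/37 - 52/37)))*(-29349) = (-46514 - 3*(1 - 3))*(-29349) = (-46514 - 3*(-2))*(-29349) = (-46514 + 6)*(-29349) = -46508*(-29349) = 1364963292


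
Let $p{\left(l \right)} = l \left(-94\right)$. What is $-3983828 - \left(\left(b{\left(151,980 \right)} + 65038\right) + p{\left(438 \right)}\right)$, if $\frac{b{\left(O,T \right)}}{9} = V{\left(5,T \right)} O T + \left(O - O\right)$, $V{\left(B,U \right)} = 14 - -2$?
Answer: $-25316814$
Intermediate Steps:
$V{\left(B,U \right)} = 16$ ($V{\left(B,U \right)} = 14 + 2 = 16$)
$b{\left(O,T \right)} = 144 O T$ ($b{\left(O,T \right)} = 9 \left(16 O T + \left(O - O\right)\right) = 9 \left(16 O T + 0\right) = 9 \cdot 16 O T = 144 O T$)
$p{\left(l \right)} = - 94 l$
$-3983828 - \left(\left(b{\left(151,980 \right)} + 65038\right) + p{\left(438 \right)}\right) = -3983828 - \left(\left(144 \cdot 151 \cdot 980 + 65038\right) - 41172\right) = -3983828 - \left(\left(21309120 + 65038\right) - 41172\right) = -3983828 - \left(21374158 - 41172\right) = -3983828 - 21332986 = -25316814$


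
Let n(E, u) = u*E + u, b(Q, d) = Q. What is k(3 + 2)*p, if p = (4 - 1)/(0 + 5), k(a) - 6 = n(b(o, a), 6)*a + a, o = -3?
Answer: -147/5 ≈ -29.400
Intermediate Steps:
n(E, u) = u + E*u (n(E, u) = E*u + u = u + E*u)
k(a) = 6 - 11*a (k(a) = 6 + ((6*(1 - 3))*a + a) = 6 + ((6*(-2))*a + a) = 6 + (-12*a + a) = 6 - 11*a)
p = 3/5 ≈ 0.60000
k(3 + 2)*p = (6 - 11*(3 + 2))*(3/5) = (6 - 11*5)*(3/5) = (6 - 55)*(3/5) = -49*3/5 = -147/5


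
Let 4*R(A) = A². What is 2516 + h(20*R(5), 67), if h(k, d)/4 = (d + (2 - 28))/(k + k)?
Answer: 314582/125 ≈ 2516.7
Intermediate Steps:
R(A) = A²/4
h(k, d) = 2*(-26 + d)/k (h(k, d) = 4*((d + (2 - 28))/(k + k)) = 4*((d - 26)/((2*k))) = 4*((-26 + d)*(1/(2*k))) = 4*((-26 + d)/(2*k)) = 2*(-26 + d)/k)
2516 + h(20*R(5), 67) = 2516 + 2*(-26 + 67)/((20*((¼)*5²))) = 2516 + 2*41/(20*((¼)*25)) = 2516 + 2*41/(20*(25/4)) = 2516 + 2*41/125 = 2516 + 2*(1/125)*41 = 2516 + 82/125 = 314582/125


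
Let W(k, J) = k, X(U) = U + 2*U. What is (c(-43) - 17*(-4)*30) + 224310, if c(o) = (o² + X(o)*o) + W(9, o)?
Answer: 233755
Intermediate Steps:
X(U) = 3*U
c(o) = 9 + 4*o² (c(o) = (o² + (3*o)*o) + 9 = (o² + 3*o²) + 9 = 4*o² + 9 = 9 + 4*o²)
(c(-43) - 17*(-4)*30) + 224310 = ((9 + 4*(-43)²) - 17*(-4)*30) + 224310 = ((9 + 4*1849) + 68*30) + 224310 = ((9 + 7396) + 2040) + 224310 = (7405 + 2040) + 224310 = 9445 + 224310 = 233755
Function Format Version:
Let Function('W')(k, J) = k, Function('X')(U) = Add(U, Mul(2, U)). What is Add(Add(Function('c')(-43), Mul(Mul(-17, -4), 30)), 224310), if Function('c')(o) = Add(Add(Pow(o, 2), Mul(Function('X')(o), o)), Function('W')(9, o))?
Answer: 233755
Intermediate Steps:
Function('X')(U) = Mul(3, U)
Function('c')(o) = Add(9, Mul(4, Pow(o, 2))) (Function('c')(o) = Add(Add(Pow(o, 2), Mul(Mul(3, o), o)), 9) = Add(Add(Pow(o, 2), Mul(3, Pow(o, 2))), 9) = Add(Mul(4, Pow(o, 2)), 9) = Add(9, Mul(4, Pow(o, 2))))
Add(Add(Function('c')(-43), Mul(Mul(-17, -4), 30)), 224310) = Add(Add(Add(9, Mul(4, Pow(-43, 2))), Mul(Mul(-17, -4), 30)), 224310) = Add(Add(Add(9, Mul(4, 1849)), Mul(68, 30)), 224310) = Add(Add(Add(9, 7396), 2040), 224310) = Add(Add(7405, 2040), 224310) = Add(9445, 224310) = 233755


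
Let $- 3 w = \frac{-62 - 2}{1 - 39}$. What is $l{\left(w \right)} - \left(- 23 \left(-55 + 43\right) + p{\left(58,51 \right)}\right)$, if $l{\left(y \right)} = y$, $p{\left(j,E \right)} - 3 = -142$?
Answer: $- \frac{7841}{57} \approx -137.56$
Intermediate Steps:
$w = - \frac{32}{57}$ ($w = - \frac{\left(-62 - 2\right) \frac{1}{1 - 39}}{3} = - \frac{\left(-64\right) \frac{1}{-38}}{3} = - \frac{\left(-64\right) \left(- \frac{1}{38}\right)}{3} = \left(- \frac{1}{3}\right) \frac{32}{19} = - \frac{32}{57} \approx -0.5614$)
$p{\left(j,E \right)} = -139$ ($p{\left(j,E \right)} = 3 - 142 = -139$)
$l{\left(w \right)} - \left(- 23 \left(-55 + 43\right) + p{\left(58,51 \right)}\right) = - \frac{32}{57} - \left(- 23 \left(-55 + 43\right) - 139\right) = - \frac{32}{57} - \left(\left(-23\right) \left(-12\right) - 139\right) = - \frac{32}{57} - \left(276 - 139\right) = - \frac{32}{57} - 137 = - \frac{7841}{57}$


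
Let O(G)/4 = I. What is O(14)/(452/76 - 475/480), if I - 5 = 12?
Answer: 124032/9043 ≈ 13.716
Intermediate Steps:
I = 17 (I = 5 + 12 = 17)
O(G) = 68 (O(G) = 4*17 = 68)
O(14)/(452/76 - 475/480) = 68/(452/76 - 475/480) = 68/(452*(1/76) - 475*1/480) = 68/(113/19 - 95/96) = 68/(9043/1824) = 68*(1824/9043) = 124032/9043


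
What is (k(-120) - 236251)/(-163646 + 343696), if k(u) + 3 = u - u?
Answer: -118127/90025 ≈ -1.3122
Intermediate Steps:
k(u) = -3 (k(u) = -3 + (u - u) = -3 + 0 = -3)
(k(-120) - 236251)/(-163646 + 343696) = (-3 - 236251)/(-163646 + 343696) = -236254/180050 = -236254*1/180050 = -118127/90025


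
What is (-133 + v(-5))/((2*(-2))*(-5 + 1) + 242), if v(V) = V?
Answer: -23/43 ≈ -0.53488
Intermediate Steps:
(-133 + v(-5))/((2*(-2))*(-5 + 1) + 242) = (-133 - 5)/((2*(-2))*(-5 + 1) + 242) = -138/(-4*(-4) + 242) = -138/(16 + 242) = -138/258 = -138*1/258 = -23/43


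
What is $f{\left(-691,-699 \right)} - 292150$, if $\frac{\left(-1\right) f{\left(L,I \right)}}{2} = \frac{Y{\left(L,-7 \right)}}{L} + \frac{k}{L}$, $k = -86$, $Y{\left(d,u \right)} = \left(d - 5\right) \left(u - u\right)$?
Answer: $- \frac{201875822}{691} \approx -2.9215 \cdot 10^{5}$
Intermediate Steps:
$Y{\left(d,u \right)} = 0$ ($Y{\left(d,u \right)} = \left(-5 + d\right) 0 = 0$)
$f{\left(L,I \right)} = \frac{172}{L}$ ($f{\left(L,I \right)} = - 2 \left(\frac{0}{L} - \frac{86}{L}\right) = - 2 \left(0 - \frac{86}{L}\right) = - 2 \left(- \frac{86}{L}\right) = \frac{172}{L}$)
$f{\left(-691,-699 \right)} - 292150 = \frac{172}{-691} - 292150 = 172 \left(- \frac{1}{691}\right) - 292150 = - \frac{172}{691} - 292150 = - \frac{201875822}{691}$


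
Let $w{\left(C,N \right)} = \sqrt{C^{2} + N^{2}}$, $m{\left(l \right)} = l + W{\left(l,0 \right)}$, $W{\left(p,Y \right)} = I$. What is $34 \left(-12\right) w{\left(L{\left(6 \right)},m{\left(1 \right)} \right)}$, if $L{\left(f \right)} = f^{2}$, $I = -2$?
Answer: $- 408 \sqrt{1297} \approx -14694.0$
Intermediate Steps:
$W{\left(p,Y \right)} = -2$
$m{\left(l \right)} = -2 + l$ ($m{\left(l \right)} = l - 2 = -2 + l$)
$34 \left(-12\right) w{\left(L{\left(6 \right)},m{\left(1 \right)} \right)} = 34 \left(-12\right) \sqrt{\left(6^{2}\right)^{2} + \left(-2 + 1\right)^{2}} = - 408 \sqrt{36^{2} + \left(-1\right)^{2}} = - 408 \sqrt{1296 + 1} = - 408 \sqrt{1297}$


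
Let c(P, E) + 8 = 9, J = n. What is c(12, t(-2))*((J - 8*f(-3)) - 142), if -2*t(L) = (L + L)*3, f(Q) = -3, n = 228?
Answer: 110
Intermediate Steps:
J = 228
t(L) = -3*L (t(L) = -(L + L)*3/2 = -2*L*3/2 = -3*L)
c(P, E) = 1 (c(P, E) = -8 + 9 = 1)
c(12, t(-2))*((J - 8*f(-3)) - 142) = 1*((228 - 8*(-3)) - 142) = 1*((228 + 24) - 142) = 1*(252 - 142) = 1*110 = 110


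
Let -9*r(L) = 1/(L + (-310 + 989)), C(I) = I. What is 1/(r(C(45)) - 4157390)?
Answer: -6516/27089553241 ≈ -2.4054e-7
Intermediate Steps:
r(L) = -1/(9*(679 + L)) (r(L) = -1/(9*(L + (-310 + 989))) = -1/(9*(L + 679)) = -1/(9*(679 + L)))
1/(r(C(45)) - 4157390) = 1/(-1/(6111 + 9*45) - 4157390) = 1/(-1/(6111 + 405) - 4157390) = 1/(-1/6516 - 4157390) = 1/(-27089553241/6516) = -6516/27089553241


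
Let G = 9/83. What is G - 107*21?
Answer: -186492/83 ≈ -2246.9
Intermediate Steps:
G = 9/83 (G = 9*(1/83) = 9/83 ≈ 0.10843)
G - 107*21 = 9/83 - 107*21 = 9/83 - 2247 = -186492/83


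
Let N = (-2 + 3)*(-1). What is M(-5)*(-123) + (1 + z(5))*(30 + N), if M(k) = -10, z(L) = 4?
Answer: 1375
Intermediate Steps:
N = -1 (N = 1*(-1) = -1)
M(-5)*(-123) + (1 + z(5))*(30 + N) = -10*(-123) + (1 + 4)*(30 - 1) = 1230 + 5*29 = 1230 + 145 = 1375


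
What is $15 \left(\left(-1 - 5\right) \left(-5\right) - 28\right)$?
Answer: $30$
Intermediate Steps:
$15 \left(\left(-1 - 5\right) \left(-5\right) - 28\right) = 15 \left(\left(-6\right) \left(-5\right) - 28\right) = 15 \left(30 - 28\right) = 15 \cdot 2 = 30$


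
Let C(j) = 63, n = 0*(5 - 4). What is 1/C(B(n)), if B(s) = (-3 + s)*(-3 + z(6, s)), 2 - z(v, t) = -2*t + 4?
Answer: 1/63 ≈ 0.015873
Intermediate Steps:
z(v, t) = -2 + 2*t (z(v, t) = 2 - (-2*t + 4) = 2 - (4 - 2*t) = 2 + (-4 + 2*t) = -2 + 2*t)
n = 0 (n = 0*1 = 0)
B(s) = (-5 + 2*s)*(-3 + s) (B(s) = (-3 + s)*(-3 + (-2 + 2*s)) = (-3 + s)*(-5 + 2*s) = (-5 + 2*s)*(-3 + s))
1/C(B(n)) = 1/63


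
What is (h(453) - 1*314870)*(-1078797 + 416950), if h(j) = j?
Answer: 208095948199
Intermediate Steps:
(h(453) - 1*314870)*(-1078797 + 416950) = (453 - 1*314870)*(-1078797 + 416950) = (453 - 314870)*(-661847) = -314417*(-661847) = 208095948199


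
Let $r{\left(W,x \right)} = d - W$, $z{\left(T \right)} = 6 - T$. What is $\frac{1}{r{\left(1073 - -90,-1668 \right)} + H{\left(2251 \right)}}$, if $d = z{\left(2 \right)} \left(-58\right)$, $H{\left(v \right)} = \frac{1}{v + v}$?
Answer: $- \frac{4502}{6280289} \approx -0.00071685$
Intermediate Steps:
$H{\left(v \right)} = \frac{1}{2 v}$
$d = -232$ ($d = \left(6 - 2\right) \left(-58\right) = 4 \left(-58\right) = -232$)
$r{\left(W,x \right)} = -232 - W$
$\frac{1}{r{\left(1073 - -90,-1668 \right)} + H{\left(2251 \right)}} = \frac{1}{\left(-232 - \left(1073 - -90\right)\right) + \frac{1}{2 \cdot 2251}} = \frac{1}{\left(-232 - \left(1073 + 90\right)\right) + \frac{1}{2} \cdot \frac{1}{2251}} = \frac{1}{\left(-232 - 1163\right) + \frac{1}{4502}} = \frac{1}{-1395 + \frac{1}{4502}} = \frac{1}{- \frac{6280289}{4502}} = - \frac{4502}{6280289}$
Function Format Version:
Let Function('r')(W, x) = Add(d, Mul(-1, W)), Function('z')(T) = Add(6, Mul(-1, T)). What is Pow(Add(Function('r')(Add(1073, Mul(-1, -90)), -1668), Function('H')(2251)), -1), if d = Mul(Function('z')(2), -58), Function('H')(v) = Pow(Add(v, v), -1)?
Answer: Rational(-4502, 6280289) ≈ -0.00071685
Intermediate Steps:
Function('H')(v) = Mul(Rational(1, 2), Pow(v, -1)) (Function('H')(v) = Pow(Mul(2, v), -1) = Mul(Rational(1, 2), Pow(v, -1)))
d = -232 (d = Mul(Add(6, Mul(-1, 2)), -58) = Mul(Add(6, -2), -58) = Mul(4, -58) = -232)
Function('r')(W, x) = Add(-232, Mul(-1, W))
Pow(Add(Function('r')(Add(1073, Mul(-1, -90)), -1668), Function('H')(2251)), -1) = Pow(Add(Add(-232, Mul(-1, Add(1073, Mul(-1, -90)))), Mul(Rational(1, 2), Pow(2251, -1))), -1) = Pow(Add(Add(-232, Mul(-1, Add(1073, 90))), Mul(Rational(1, 2), Rational(1, 2251))), -1) = Pow(Add(Add(-232, Mul(-1, 1163)), Rational(1, 4502)), -1) = Pow(Add(Add(-232, -1163), Rational(1, 4502)), -1) = Pow(Add(-1395, Rational(1, 4502)), -1) = Pow(Rational(-6280289, 4502), -1) = Rational(-4502, 6280289)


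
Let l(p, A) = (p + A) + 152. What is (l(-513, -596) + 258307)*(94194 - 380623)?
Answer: -73712503150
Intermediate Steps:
l(p, A) = 152 + A + p (l(p, A) = (A + p) + 152 = 152 + A + p)
(l(-513, -596) + 258307)*(94194 - 380623) = ((152 - 596 - 513) + 258307)*(94194 - 380623) = (-957 + 258307)*(-286429) = 257350*(-286429) = -73712503150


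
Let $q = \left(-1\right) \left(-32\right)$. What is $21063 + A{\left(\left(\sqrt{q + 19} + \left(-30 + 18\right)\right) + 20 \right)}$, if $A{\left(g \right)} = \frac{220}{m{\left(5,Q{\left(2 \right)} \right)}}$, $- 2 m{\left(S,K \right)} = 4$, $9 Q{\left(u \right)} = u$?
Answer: $20953$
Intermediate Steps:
$Q{\left(u \right)} = \frac{u}{9}$
$q = 32$
$m{\left(S,K \right)} = -2$ ($m{\left(S,K \right)} = \left(- \frac{1}{2}\right) 4 = -2$)
$A{\left(g \right)} = -110$ ($A{\left(g \right)} = \frac{220}{-2} = 220 \left(- \frac{1}{2}\right) = -110$)
$21063 + A{\left(\left(\sqrt{q + 19} + \left(-30 + 18\right)\right) + 20 \right)} = 21063 - 110 = 20953$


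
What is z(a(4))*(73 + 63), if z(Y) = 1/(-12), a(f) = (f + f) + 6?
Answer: -34/3 ≈ -11.333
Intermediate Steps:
a(f) = 6 + 2*f (a(f) = 2*f + 6 = 6 + 2*f)
z(Y) = -1/12
z(a(4))*(73 + 63) = -(73 + 63)/12 = -1/12*136 = -34/3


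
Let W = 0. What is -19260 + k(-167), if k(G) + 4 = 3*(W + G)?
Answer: -19765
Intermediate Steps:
k(G) = -4 + 3*G (k(G) = -4 + 3*(0 + G) = -4 + 3*G)
-19260 + k(-167) = -19260 + (-4 + 3*(-167)) = -19260 + (-4 - 501) = -19260 - 505 = -19765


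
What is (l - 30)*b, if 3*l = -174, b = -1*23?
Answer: 2024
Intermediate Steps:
b = -23
l = -58 (l = (⅓)*(-174) = -58)
(l - 30)*b = (-58 - 30)*(-23) = -88*(-23) = 2024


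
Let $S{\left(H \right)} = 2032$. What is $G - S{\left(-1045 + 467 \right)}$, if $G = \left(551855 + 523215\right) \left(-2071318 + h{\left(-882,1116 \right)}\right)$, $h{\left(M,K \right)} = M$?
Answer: $-2227760056032$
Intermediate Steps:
$G = -2227760054000$ ($G = \left(551855 + 523215\right) \left(-2071318 - 882\right) = 1075070 \left(-2072200\right) = -2227760054000$)
$G - S{\left(-1045 + 467 \right)} = -2227760054000 - 2032 = -2227760056032$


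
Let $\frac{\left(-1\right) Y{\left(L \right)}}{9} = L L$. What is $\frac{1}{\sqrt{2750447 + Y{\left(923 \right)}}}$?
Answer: $- \frac{i \sqrt{4916914}}{4916914} \approx - 0.00045098 i$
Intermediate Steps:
$Y{\left(L \right)} = - 9 L^{2}$ ($Y{\left(L \right)} = - 9 L L = - 9 L^{2}$)
$\frac{1}{\sqrt{2750447 + Y{\left(923 \right)}}} = \frac{1}{\sqrt{2750447 - 9 \cdot 923^{2}}} = \frac{1}{\sqrt{2750447 - 7667361}} = \frac{1}{\sqrt{-4916914}} = \frac{1}{i \sqrt{4916914}} = - \frac{i \sqrt{4916914}}{4916914}$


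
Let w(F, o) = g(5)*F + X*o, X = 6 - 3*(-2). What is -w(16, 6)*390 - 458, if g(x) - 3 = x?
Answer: -78458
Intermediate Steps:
g(x) = 3 + x
X = 12 (X = 6 + 6 = 12)
w(F, o) = 8*F + 12*o (w(F, o) = (3 + 5)*F + 12*o = 8*F + 12*o)
-w(16, 6)*390 - 458 = -(8*16 + 12*6)*390 - 458 = -(128 + 72)*390 - 458 = -1*200*390 - 458 = -200*390 - 458 = -78000 - 458 = -78458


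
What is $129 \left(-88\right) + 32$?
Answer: $-11320$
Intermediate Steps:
$129 \left(-88\right) + 32 = -11352 + 32 = -11320$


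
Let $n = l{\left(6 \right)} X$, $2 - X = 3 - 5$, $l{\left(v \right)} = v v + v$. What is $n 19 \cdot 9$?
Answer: $28728$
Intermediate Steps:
$l{\left(v \right)} = v + v^{2}$ ($l{\left(v \right)} = v^{2} + v = v + v^{2}$)
$X = 4$ ($X = 2 - \left(3 - 5\right) = 2 - -2 = 2 + 2 = 4$)
$n = 168$ ($n = 6 \left(1 + 6\right) 4 = 6 \cdot 7 \cdot 4 = 42 \cdot 4 = 168$)
$n 19 \cdot 9 = 168 \cdot 19 \cdot 9 = 3192 \cdot 9 = 28728$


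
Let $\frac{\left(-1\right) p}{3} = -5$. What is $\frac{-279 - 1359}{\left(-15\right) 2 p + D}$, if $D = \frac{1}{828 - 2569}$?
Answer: $\frac{2851758}{783451} \approx 3.64$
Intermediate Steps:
$p = 15$ ($p = \left(-3\right) \left(-5\right) = 15$)
$D = - \frac{1}{1741}$ ($D = \frac{1}{-1741} = - \frac{1}{1741} \approx -0.00057438$)
$\frac{-279 - 1359}{\left(-15\right) 2 p + D} = \frac{-279 - 1359}{\left(-15\right) 2 \cdot 15 - \frac{1}{1741}} = - \frac{1638}{\left(-30\right) 15 - \frac{1}{1741}} = - \frac{1638}{-450 - \frac{1}{1741}} = - \frac{1638}{- \frac{783451}{1741}} = \left(-1638\right) \left(- \frac{1741}{783451}\right) = \frac{2851758}{783451}$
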